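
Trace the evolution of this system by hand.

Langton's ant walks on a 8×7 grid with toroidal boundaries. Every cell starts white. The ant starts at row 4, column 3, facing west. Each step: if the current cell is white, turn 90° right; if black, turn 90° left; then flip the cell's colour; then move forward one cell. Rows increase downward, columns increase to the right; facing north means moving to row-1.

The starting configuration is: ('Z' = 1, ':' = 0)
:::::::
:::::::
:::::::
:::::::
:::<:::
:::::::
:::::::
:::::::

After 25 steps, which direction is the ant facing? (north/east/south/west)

north

step 0: :::::::
:::::::
:::::::
:::::::
:::<:::
:::::::
:::::::
:::::::
step 1: :::::::
:::::::
:::::::
:::^:::
:::Z:::
:::::::
:::::::
:::::::
step 2: :::::::
:::::::
:::::::
:::Z>::
:::Z:::
:::::::
:::::::
:::::::
step 3: :::::::
:::::::
:::::::
:::ZZ::
:::Zv::
:::::::
:::::::
:::::::
step 4: :::::::
:::::::
:::::::
:::ZZ::
:::<Z::
:::::::
:::::::
:::::::
step 5: :::::::
:::::::
:::::::
:::ZZ::
::::Z::
:::v:::
:::::::
:::::::
step 6: :::::::
:::::::
:::::::
:::ZZ::
::::Z::
::<Z:::
:::::::
:::::::
step 7: :::::::
:::::::
:::::::
:::ZZ::
::^:Z::
::ZZ:::
:::::::
:::::::
step 8: :::::::
:::::::
:::::::
:::ZZ::
::Z>Z::
::ZZ:::
:::::::
:::::::
step 9: :::::::
:::::::
:::::::
:::ZZ::
::ZZZ::
::Zv:::
:::::::
:::::::
step 10: :::::::
:::::::
:::::::
:::ZZ::
::ZZZ::
::Z:>::
:::::::
:::::::
step 11: :::::::
:::::::
:::::::
:::ZZ::
::ZZZ::
::Z:Z::
::::v::
:::::::
step 12: :::::::
:::::::
:::::::
:::ZZ::
::ZZZ::
::Z:Z::
:::<Z::
:::::::
step 13: :::::::
:::::::
:::::::
:::ZZ::
::ZZZ::
::Z^Z::
:::ZZ::
:::::::
step 14: :::::::
:::::::
:::::::
:::ZZ::
::ZZZ::
::ZZ>::
:::ZZ::
:::::::
step 15: :::::::
:::::::
:::::::
:::ZZ::
::ZZ^::
::ZZ:::
:::ZZ::
:::::::
step 16: :::::::
:::::::
:::::::
:::ZZ::
::Z<:::
::ZZ:::
:::ZZ::
:::::::
step 17: :::::::
:::::::
:::::::
:::ZZ::
::Z::::
::Zv:::
:::ZZ::
:::::::
step 18: :::::::
:::::::
:::::::
:::ZZ::
::Z::::
::Z:>::
:::ZZ::
:::::::
step 19: :::::::
:::::::
:::::::
:::ZZ::
::Z::::
::Z:Z::
:::Zv::
:::::::
step 20: :::::::
:::::::
:::::::
:::ZZ::
::Z::::
::Z:Z::
:::Z:>:
:::::::
step 21: :::::::
:::::::
:::::::
:::ZZ::
::Z::::
::Z:Z::
:::Z:Z:
:::::v:
step 22: :::::::
:::::::
:::::::
:::ZZ::
::Z::::
::Z:Z::
:::Z:Z:
::::<Z:
step 23: :::::::
:::::::
:::::::
:::ZZ::
::Z::::
::Z:Z::
:::Z^Z:
::::ZZ:
step 24: :::::::
:::::::
:::::::
:::ZZ::
::Z::::
::Z:Z::
:::ZZ>:
::::ZZ:
step 25: :::::::
:::::::
:::::::
:::ZZ::
::Z::::
::Z:Z^:
:::ZZ::
::::ZZ:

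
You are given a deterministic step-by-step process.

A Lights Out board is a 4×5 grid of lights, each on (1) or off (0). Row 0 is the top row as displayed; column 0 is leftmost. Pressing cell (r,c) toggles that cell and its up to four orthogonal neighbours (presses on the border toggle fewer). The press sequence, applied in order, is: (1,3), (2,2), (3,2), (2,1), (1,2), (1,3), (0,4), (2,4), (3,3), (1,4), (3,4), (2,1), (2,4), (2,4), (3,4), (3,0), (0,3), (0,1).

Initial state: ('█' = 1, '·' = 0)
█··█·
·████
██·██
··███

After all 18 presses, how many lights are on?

11

0) █··█·
·████
██·██
··███
1) █····
·█···
██··█
··███
2) █····
·██··
█·███
···██
3) █····
·██··
█··██
·██·█
4) █····
··█··
·████
··█·█
5) █·█··
·█·█·
·█·██
··█·█
6) █·██·
·██·█
·█··█
··█·█
7) █·█·█
·██··
·█··█
··█·█
8) █·█·█
·██·█
·█·█·
··█··
9) █·█·█
·██·█
·█···
···██
10) █·█··
·███·
·█··█
···██
11) █·█··
·███·
·█···
·····
12) █·█··
··██·
█·█··
·█···
13) █·█··
··███
█·███
·█··█
14) █·█··
··██·
█·█··
·█···
15) █·█··
··██·
█·█·█
·█·██
16) █·█··
··██·
··█·█
█··██
17) █··██
··█··
··█·█
█··██
18) ·████
·██··
··█·█
█··██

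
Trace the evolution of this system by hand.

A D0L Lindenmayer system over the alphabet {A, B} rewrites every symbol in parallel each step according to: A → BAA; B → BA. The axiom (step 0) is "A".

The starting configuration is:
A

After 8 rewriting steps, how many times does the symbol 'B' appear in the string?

step 0: A
step 1: BAA
step 2: BABAABAA
step 3: BABAABABAABAABABAABAA
step 4: BABAABABAABAABABAABABAABAABABAABAABABAABABAABAABABAABAA
step 5: BABAABABAABAABABAABABAABAABABAABAABABAABABAABAABABAABABAAB…BAABABAABABAABAABABAABABAABAABABAABAABABAABABAABAABABAABAA  (len 144)
step 6: BABAABABAABAABABAABABAABAABABAABAABABAABABAABAABABAABABAAB…BAABABAABABAABAABABAABABAABAABABAABAABABAABABAABAABABAABAA  (len 377)
step 7: BABAABABAABAABABAABABAABAABABAABAABABAABABAABAABABAABABAAB…BAABABAABABAABAABABAABABAABAABABAABAABABAABABAABAABABAABAA  (len 987)
step 8: BABAABABAABAABABAABABAABAABABAABAABABAABABAABAABABAABABAAB…BAABABAABABAABAABABAABABAABAABABAABAABABAABABAABAABABAABAA  (len 2584)

987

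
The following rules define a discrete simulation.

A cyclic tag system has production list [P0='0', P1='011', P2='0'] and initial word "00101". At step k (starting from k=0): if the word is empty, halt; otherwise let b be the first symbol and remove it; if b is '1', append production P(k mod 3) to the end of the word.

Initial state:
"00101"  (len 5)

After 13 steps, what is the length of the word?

4

[0] "00101"  (len 5)
[1] "0101"  (len 4)
[2] "101"  (len 3)
[3] "010"  (len 3)
[4] "10"  (len 2)
[5] "0011"  (len 4)
[6] "011"  (len 3)
[7] "11"  (len 2)
[8] "1011"  (len 4)
[9] "0110"  (len 4)
[10] "110"  (len 3)
[11] "10011"  (len 5)
[12] "00110"  (len 5)
[13] "0110"  (len 4)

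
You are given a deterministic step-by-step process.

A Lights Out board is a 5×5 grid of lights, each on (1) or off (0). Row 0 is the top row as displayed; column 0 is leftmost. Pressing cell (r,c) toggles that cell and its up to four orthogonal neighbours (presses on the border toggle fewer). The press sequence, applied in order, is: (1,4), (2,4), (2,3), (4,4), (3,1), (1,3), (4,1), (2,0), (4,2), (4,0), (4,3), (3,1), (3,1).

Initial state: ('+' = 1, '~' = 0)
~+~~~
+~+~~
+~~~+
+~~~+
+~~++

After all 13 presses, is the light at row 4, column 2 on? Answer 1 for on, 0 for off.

1

step 0: ~+~~~
+~+~~
+~~~+
+~~~+
+~~++
step 1: ~+~~+
+~+++
+~~~~
+~~~+
+~~++
step 2: ~+~~+
+~++~
+~~++
+~~~~
+~~++
step 3: ~+~~+
+~+~~
+~+~~
+~~+~
+~~++
step 4: ~+~~+
+~+~~
+~+~~
+~~++
+~~~~
step 5: ~+~~+
+~+~~
+++~~
~++++
++~~~
step 6: ~+~++
+~~++
++++~
~++++
++~~~
step 7: ~+~++
+~~++
++++~
~~+++
~~+~~
step 8: ~+~++
~~~++
~~++~
+~+++
~~+~~
step 9: ~+~++
~~~++
~~++~
+~~++
~+~+~
step 10: ~+~++
~~~++
~~++~
~~~++
+~~+~
step 11: ~+~++
~~~++
~~++~
~~~~+
+~+~+
step 12: ~+~++
~~~++
~+++~
+++~+
+++~+
step 13: ~+~++
~~~++
~~++~
~~~~+
+~+~+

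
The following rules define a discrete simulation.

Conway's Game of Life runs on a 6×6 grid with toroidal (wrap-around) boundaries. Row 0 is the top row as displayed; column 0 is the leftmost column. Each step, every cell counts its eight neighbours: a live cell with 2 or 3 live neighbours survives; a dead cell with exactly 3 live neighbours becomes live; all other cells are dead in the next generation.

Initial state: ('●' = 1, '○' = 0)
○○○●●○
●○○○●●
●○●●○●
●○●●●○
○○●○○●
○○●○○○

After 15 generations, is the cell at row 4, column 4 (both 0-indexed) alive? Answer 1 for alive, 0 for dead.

0

[0] ○○○●●○
●○○○●●
●○●●○●
●○●●●○
○○●○○●
○○●○○○
[1] ○○○●●○
●●●○○○
○○●○○○
●○○○○○
○○●○●●
○○●○●○
[2] ○○○○●●
○●●○○○
●○●○○○
○●○●○●
○●○○●●
○○●○○○
[3] ○●●●○○
●●●●○●
●○○●○○
○●○●○●
○●○●●●
●○○●○○
[4] ○○○○○●
○○○○○●
○○○●○○
○●○●○●
○●○●○●
●○○○○●
[5] ○○○○●●
○○○○●○
●○●○○○
○○○●○○
○●○○○●
○○○○○●
[6] ○○○○●●
○○○●●○
○○○●○○
●●●○○○
●○○○●○
○○○○○●
[7] ○○○●○●
○○○●○●
○●○●●○
●●●●○●
●○○○○○
●○○○○○
[8] ●○○○○●
●○○●○●
○●○○○○
○○○●○●
○○●○○○
●○○○○●
[9] ○●○○○○
○●○○●●
○○●○○●
○○●○○○
●○○○●●
●●○○○●
[10] ○●●○●○
○●●○●●
●●●●●●
●●○●●○
○○○○●○
○●○○●○
[11] ○○○○●○
○○○○○○
○○○○○○
○○○○○○
●●●○●○
○●●○●●
[12] ○○○●●●
○○○○○○
○○○○○○
○●○○○○
●○●○●○
○○●○●○
[13] ○○○●●●
○○○○●○
○○○○○○
○●○○○○
○○●○○●
○●●○○○
[14] ○○●●●●
○○○●●●
○○○○○○
○○○○○○
●○●○○○
●●●○○●
[15] ○○○○○○
○○●○○●
○○○○●○
○○○○○○
●○●○○●
○○○○○○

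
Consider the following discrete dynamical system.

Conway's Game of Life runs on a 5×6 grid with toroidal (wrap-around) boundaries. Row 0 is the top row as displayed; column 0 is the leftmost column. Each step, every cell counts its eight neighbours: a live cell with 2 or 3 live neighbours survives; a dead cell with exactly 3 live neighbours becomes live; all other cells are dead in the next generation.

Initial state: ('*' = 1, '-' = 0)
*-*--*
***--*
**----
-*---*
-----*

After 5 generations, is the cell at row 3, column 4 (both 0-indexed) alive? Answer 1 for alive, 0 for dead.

1

step 0: *-*--*
***--*
**----
-*---*
-----*
step 1: --*-*-
--*---
------
-*---*
-*--**
step 2: -**-**
---*--
------
----**
-*****
step 3: -*---*
--***-
----*-
*-*--*
-*----
step 4: **-**-
--****
-**-*-
**---*
-**--*
step 5: ------
------
------
---***
---*--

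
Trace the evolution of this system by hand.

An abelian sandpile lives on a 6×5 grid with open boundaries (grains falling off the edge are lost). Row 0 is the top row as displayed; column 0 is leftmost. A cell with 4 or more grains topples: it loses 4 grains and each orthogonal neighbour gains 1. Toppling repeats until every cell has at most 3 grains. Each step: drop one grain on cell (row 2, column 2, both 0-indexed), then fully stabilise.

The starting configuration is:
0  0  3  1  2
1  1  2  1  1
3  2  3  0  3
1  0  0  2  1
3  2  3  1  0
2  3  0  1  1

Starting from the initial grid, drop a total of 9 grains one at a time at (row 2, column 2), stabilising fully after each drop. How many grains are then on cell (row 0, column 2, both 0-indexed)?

gen 0: 0  0  3  1  2
1  1  2  1  1
3  2  3  0  3
1  0  0  2  1
3  2  3  1  0
2  3  0  1  1
gen 1: 0  0  3  1  2
1  1  3  1  1
3  3  0  1  3
1  0  1  2  1
3  2  3  1  0
2  3  0  1  1
gen 2: 0  0  3  1  2
1  1  3  1  1
3  3  1  1  3
1  0  1  2  1
3  2  3  1  0
2  3  0  1  1
gen 3: 0  0  3  1  2
1  1  3  1  1
3  3  2  1  3
1  0  1  2  1
3  2  3  1  0
2  3  0  1  1
gen 4: 0  0  3  1  2
1  1  3  1  1
3  3  3  1  3
1  0  1  2  1
3  2  3  1  0
2  3  0  1  1
gen 5: 0  1  0  2  2
2  3  1  2  1
0  1  2  2  3
2  1  2  2  1
3  2  3  1  0
2  3  0  1  1
gen 6: 0  1  0  2  2
2  3  1  2  1
0  1  3  2  3
2  1  2  2  1
3  2  3  1  0
2  3  0  1  1
gen 7: 0  1  0  2  2
2  3  2  2  1
0  2  0  3  3
2  1  3  2  1
3  2  3  1  0
2  3  0  1  1
gen 8: 0  1  0  2  2
2  3  2  2  1
0  2  1  3  3
2  1  3  2  1
3  2  3  1  0
2  3  0  1  1
gen 9: 0  1  0  2  2
2  3  2  2  1
0  2  2  3  3
2  1  3  2  1
3  2  3  1  0
2  3  0  1  1

0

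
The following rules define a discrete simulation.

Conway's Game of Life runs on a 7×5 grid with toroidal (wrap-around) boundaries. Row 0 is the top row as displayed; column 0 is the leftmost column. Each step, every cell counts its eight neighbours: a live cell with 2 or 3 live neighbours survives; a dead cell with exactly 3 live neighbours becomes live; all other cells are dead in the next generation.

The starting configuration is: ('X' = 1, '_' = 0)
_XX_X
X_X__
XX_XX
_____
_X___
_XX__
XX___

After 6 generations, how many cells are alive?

0) _XX_X
X_X__
XX_XX
_____
_X___
_XX__
XX___
1) __XXX
_____
XXXXX
_XX_X
_XX__
__X__
___X_
2) __XXX
_____
____X
____X
X____
_XXX_
____X
3) ___XX
____X
_____
X___X
XXXXX
XXXXX
XX__X
4) ___X_
___XX
X___X
__X__
_____
_____
_____
5) ___XX
X__X_
X___X
_____
_____
_____
_____
6) ___XX
X__X_
X___X
_____
_____
_____
_____

6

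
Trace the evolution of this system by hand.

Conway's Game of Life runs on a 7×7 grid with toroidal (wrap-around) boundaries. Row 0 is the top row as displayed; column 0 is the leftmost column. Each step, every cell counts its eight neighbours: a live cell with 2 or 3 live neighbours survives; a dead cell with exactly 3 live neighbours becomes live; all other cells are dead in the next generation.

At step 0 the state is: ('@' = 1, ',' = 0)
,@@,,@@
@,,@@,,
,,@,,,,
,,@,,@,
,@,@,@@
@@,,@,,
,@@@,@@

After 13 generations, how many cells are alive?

6

step 0: ,@@,,@@
@,,@@,,
,,@,,,,
,,@,,@,
,@,@,@@
@@,,@,,
,@@@,@@
step 1: ,,,,,,,
@,,@@@@
,@@,@,,
,@@@@@@
,@,@,@@
,,,,,,,
,,,@,,,
step 2: ,,,@,@@
@@@@@@@
,,,,,,,
,,,,,,@
,@,@,,@
,,@,@,,
,,,,,,,
step 3: ,@,@,,,
@@@@,,,
,@@@@,,
@,,,,,,
@,@@,@,
,,@@,,,
,,,@@@,
step 4: @@,,,,,
@,,,,,,
,,,,@,,
@,,,,,@
,,@@@,@
,@,,,@@
,,,,,,,
step 5: @@,,,,,
@@,,,,,
@,,,,,@
@,,,@,@
,@@@@,,
@,@@@@@
,@,,,,@
step 6: ,,@,,,@
,,,,,,,
,,,,,@,
,,@,@,@
,,,,,,,
,,,,,,@
,,,@@,,
step 7: ,,,@,,,
,,,,,,,
,,,,,@,
,,,,,@,
,,,,,@,
,,,,,,,
,,,@,@,
step 8: ,,,,@,,
,,,,,,,
,,,,,,,
,,,,@@@
,,,,,,,
,,,,@,,
,,,,@,,
step 9: ,,,,,,,
,,,,,,,
,,,,,@,
,,,,,@,
,,,,@,,
,,,,,,,
,,,@@@,
step 10: ,,,,@,,
,,,,,,,
,,,,,,,
,,,,@@,
,,,,,,,
,,,@,@,
,,,,@,,
step 11: ,,,,,,,
,,,,,,,
,,,,,,,
,,,,,,,
,,,,,@,
,,,,@,,
,,,@@@,
step 12: ,,,,@,,
,,,,,,,
,,,,,,,
,,,,,,,
,,,,,,,
,,,@,,,
,,,@@@,
step 13: ,,,@@@,
,,,,,,,
,,,,,,,
,,,,,,,
,,,,,,,
,,,@,,,
,,,@,@,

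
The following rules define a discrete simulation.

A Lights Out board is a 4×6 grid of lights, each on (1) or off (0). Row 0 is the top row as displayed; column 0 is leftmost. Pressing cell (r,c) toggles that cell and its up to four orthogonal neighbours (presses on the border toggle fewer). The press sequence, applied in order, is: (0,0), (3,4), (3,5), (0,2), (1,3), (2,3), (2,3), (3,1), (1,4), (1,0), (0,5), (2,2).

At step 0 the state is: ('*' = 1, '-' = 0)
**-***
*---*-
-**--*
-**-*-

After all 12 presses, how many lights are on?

15

step 0: **-***
*---*-
-**--*
-**-*-
step 1: ---***
----*-
-**--*
-**-*-
step 2: ---***
----*-
-**-**
-***-*
step 3: ---***
----*-
-**-*-
-****-
step 4: -**-**
--*-*-
-**-*-
-****-
step 5: -*****
---*--
-****-
-****-
step 6: -*****
------
-*----
-**-*-
step 7: -*****
---*--
-****-
-****-
step 8: -*****
---*--
--***-
*--**-
step 9: -***-*
----**
--**--
*--**-
step 10: ****-*
**--**
*-**--
*--**-
step 11: *****-
**--*-
*-**--
*--**-
step 12: *****-
***-*-
**----
*-***-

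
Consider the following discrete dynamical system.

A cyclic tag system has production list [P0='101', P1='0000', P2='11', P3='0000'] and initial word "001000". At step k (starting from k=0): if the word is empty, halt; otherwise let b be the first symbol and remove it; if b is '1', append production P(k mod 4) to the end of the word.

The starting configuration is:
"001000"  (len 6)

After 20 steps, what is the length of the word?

0) "001000"  (len 6)
1) "01000"  (len 5)
2) "1000"  (len 4)
3) "00011"  (len 5)
4) "0011"  (len 4)
5) "011"  (len 3)
6) "11"  (len 2)
7) "111"  (len 3)
8) "110000"  (len 6)
9) "10000101"  (len 8)
10) "00001010000"  (len 11)
11) "0001010000"  (len 10)
12) "001010000"  (len 9)
13) "01010000"  (len 8)
14) "1010000"  (len 7)
15) "01000011"  (len 8)
16) "1000011"  (len 7)
17) "000011101"  (len 9)
18) "00011101"  (len 8)
19) "0011101"  (len 7)
20) "011101"  (len 6)

6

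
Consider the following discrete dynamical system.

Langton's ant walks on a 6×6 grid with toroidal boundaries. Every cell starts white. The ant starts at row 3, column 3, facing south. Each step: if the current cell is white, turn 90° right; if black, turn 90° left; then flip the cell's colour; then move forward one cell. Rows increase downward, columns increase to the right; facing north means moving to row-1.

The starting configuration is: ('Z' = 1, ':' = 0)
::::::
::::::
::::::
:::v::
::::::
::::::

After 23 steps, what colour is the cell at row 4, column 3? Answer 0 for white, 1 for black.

1

t=0: ::::::
::::::
::::::
:::v::
::::::
::::::
t=1: ::::::
::::::
::::::
::<Z::
::::::
::::::
t=2: ::::::
::::::
::^:::
::ZZ::
::::::
::::::
t=3: ::::::
::::::
::Z>::
::ZZ::
::::::
::::::
t=4: ::::::
::::::
::ZZ::
::Zv::
::::::
::::::
t=5: ::::::
::::::
::ZZ::
::Z:>:
::::::
::::::
t=6: ::::::
::::::
::ZZ::
::Z:Z:
::::v:
::::::
t=7: ::::::
::::::
::ZZ::
::Z:Z:
:::<Z:
::::::
t=8: ::::::
::::::
::ZZ::
::Z^Z:
:::ZZ:
::::::
t=9: ::::::
::::::
::ZZ::
::ZZ>:
:::ZZ:
::::::
t=10: ::::::
::::::
::ZZ^:
::ZZ::
:::ZZ:
::::::
t=11: ::::::
::::::
::ZZZ>
::ZZ::
:::ZZ:
::::::
t=12: ::::::
::::::
::ZZZZ
::ZZ:v
:::ZZ:
::::::
t=13: ::::::
::::::
::ZZZZ
::ZZ<Z
:::ZZ:
::::::
t=14: ::::::
::::::
::ZZ^Z
::ZZZZ
:::ZZ:
::::::
t=15: ::::::
::::::
::Z<:Z
::ZZZZ
:::ZZ:
::::::
t=16: ::::::
::::::
::Z::Z
::ZvZZ
:::ZZ:
::::::
t=17: ::::::
::::::
::Z::Z
::Z:>Z
:::ZZ:
::::::
t=18: ::::::
::::::
::Z:^Z
::Z::Z
:::ZZ:
::::::
t=19: ::::::
::::::
::Z:Z>
::Z::Z
:::ZZ:
::::::
t=20: ::::::
:::::^
::Z:Z:
::Z::Z
:::ZZ:
::::::
t=21: ::::::
>::::Z
::Z:Z:
::Z::Z
:::ZZ:
::::::
t=22: ::::::
Z::::Z
v:Z:Z:
::Z::Z
:::ZZ:
::::::
t=23: ::::::
Z::::Z
Z:Z:Z<
::Z::Z
:::ZZ:
::::::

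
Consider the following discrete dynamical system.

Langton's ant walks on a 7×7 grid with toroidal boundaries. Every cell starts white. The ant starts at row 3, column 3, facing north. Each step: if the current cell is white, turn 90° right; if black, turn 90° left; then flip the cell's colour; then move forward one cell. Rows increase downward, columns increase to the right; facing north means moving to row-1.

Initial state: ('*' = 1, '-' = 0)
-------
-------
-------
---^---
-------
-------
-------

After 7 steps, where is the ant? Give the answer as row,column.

k=0  -------
-------
-------
---^---
-------
-------
-------
k=1  -------
-------
-------
---*>--
-------
-------
-------
k=2  -------
-------
-------
---**--
----v--
-------
-------
k=3  -------
-------
-------
---**--
---<*--
-------
-------
k=4  -------
-------
-------
---^*--
---**--
-------
-------
k=5  -------
-------
-------
--<-*--
---**--
-------
-------
k=6  -------
-------
--^----
--*-*--
---**--
-------
-------
k=7  -------
-------
--*>---
--*-*--
---**--
-------
-------

2,3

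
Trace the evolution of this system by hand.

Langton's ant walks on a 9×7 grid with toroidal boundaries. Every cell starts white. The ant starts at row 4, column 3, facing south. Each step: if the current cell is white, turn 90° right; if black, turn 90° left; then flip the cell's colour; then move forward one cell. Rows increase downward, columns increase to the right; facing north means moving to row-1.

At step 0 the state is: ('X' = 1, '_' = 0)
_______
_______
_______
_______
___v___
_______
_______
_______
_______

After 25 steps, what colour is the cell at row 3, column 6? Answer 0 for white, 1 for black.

step 0: _______
_______
_______
_______
___v___
_______
_______
_______
_______
step 1: _______
_______
_______
_______
__<X___
_______
_______
_______
_______
step 2: _______
_______
_______
__^____
__XX___
_______
_______
_______
_______
step 3: _______
_______
_______
__X>___
__XX___
_______
_______
_______
_______
step 4: _______
_______
_______
__XX___
__Xv___
_______
_______
_______
_______
step 5: _______
_______
_______
__XX___
__X_>__
_______
_______
_______
_______
step 6: _______
_______
_______
__XX___
__X_X__
____v__
_______
_______
_______
step 7: _______
_______
_______
__XX___
__X_X__
___<X__
_______
_______
_______
step 8: _______
_______
_______
__XX___
__X^X__
___XX__
_______
_______
_______
step 9: _______
_______
_______
__XX___
__XX>__
___XX__
_______
_______
_______
step 10: _______
_______
_______
__XX^__
__XX___
___XX__
_______
_______
_______
step 11: _______
_______
_______
__XXX>_
__XX___
___XX__
_______
_______
_______
step 12: _______
_______
_______
__XXXX_
__XX_v_
___XX__
_______
_______
_______
step 13: _______
_______
_______
__XXXX_
__XX<X_
___XX__
_______
_______
_______
step 14: _______
_______
_______
__XX^X_
__XXXX_
___XX__
_______
_______
_______
step 15: _______
_______
_______
__X<_X_
__XXXX_
___XX__
_______
_______
_______
step 16: _______
_______
_______
__X__X_
__XvXX_
___XX__
_______
_______
_______
step 17: _______
_______
_______
__X__X_
__X_>X_
___XX__
_______
_______
_______
step 18: _______
_______
_______
__X_^X_
__X__X_
___XX__
_______
_______
_______
step 19: _______
_______
_______
__X_X>_
__X__X_
___XX__
_______
_______
_______
step 20: _______
_______
_____^_
__X_X__
__X__X_
___XX__
_______
_______
_______
step 21: _______
_______
_____X>
__X_X__
__X__X_
___XX__
_______
_______
_______
step 22: _______
_______
_____XX
__X_X_v
__X__X_
___XX__
_______
_______
_______
step 23: _______
_______
_____XX
__X_X<X
__X__X_
___XX__
_______
_______
_______
step 24: _______
_______
_____^X
__X_XXX
__X__X_
___XX__
_______
_______
_______
step 25: _______
_______
____<_X
__X_XXX
__X__X_
___XX__
_______
_______
_______

1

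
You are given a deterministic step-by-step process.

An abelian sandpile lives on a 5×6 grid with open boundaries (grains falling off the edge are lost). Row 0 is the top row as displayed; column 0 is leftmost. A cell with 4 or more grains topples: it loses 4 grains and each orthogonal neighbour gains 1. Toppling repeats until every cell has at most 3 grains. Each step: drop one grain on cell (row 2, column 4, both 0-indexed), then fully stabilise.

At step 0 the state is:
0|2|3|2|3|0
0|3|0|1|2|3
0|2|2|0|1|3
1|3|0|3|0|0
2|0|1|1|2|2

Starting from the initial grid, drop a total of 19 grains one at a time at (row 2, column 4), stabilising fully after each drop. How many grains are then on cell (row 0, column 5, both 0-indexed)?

[0] 0|2|3|2|3|0
0|3|0|1|2|3
0|2|2|0|1|3
1|3|0|3|0|0
2|0|1|1|2|2
[1] 0|2|3|2|3|0
0|3|0|1|2|3
0|2|2|0|2|3
1|3|0|3|0|0
2|0|1|1|2|2
[2] 0|2|3|2|3|0
0|3|0|1|2|3
0|2|2|0|3|3
1|3|0|3|0|0
2|0|1|1|2|2
[3] 0|2|3|3|0|2
0|3|0|2|1|1
0|2|2|1|2|1
1|3|0|3|1|1
2|0|1|1|2|2
[4] 0|2|3|3|0|2
0|3|0|2|1|1
0|2|2|1|3|1
1|3|0|3|1|1
2|0|1|1|2|2
[5] 0|2|3|3|0|2
0|3|0|2|2|1
0|2|2|2|0|2
1|3|0|3|2|1
2|0|1|1|2|2
[6] 0|2|3|3|0|2
0|3|0|2|2|1
0|2|2|2|1|2
1|3|0|3|2|1
2|0|1|1|2|2
[7] 0|2|3|3|0|2
0|3|0|2|2|1
0|2|2|2|2|2
1|3|0|3|2|1
2|0|1|1|2|2
[8] 0|2|3|3|0|2
0|3|0|2|2|1
0|2|2|2|3|2
1|3|0|3|2|1
2|0|1|1|2|2
[9] 0|2|3|3|0|2
0|3|0|2|3|1
0|2|2|3|0|3
1|3|0|3|3|1
2|0|1|1|2|2
[10] 0|2|3|3|0|2
0|3|0|2|3|1
0|2|2|3|1|3
1|3|0|3|3|1
2|0|1|1|2|2
[11] 0|2|3|3|0|2
0|3|0|2|3|1
0|2|2|3|2|3
1|3|0|3|3|1
2|0|1|1|2|2
[12] 0|2|3|3|0|2
0|3|0|2|3|1
0|2|2|3|3|3
1|3|0|3|3|1
2|0|1|1|2|2
[13] 0|3|0|1|2|2
0|3|2|1|2|3
0|2|3|3|0|1
1|3|1|1|2|3
2|0|1|2|3|2
[14] 0|3|0|1|2|2
0|3|2|1|2|3
0|2|3|3|1|1
1|3|1|1|2|3
2|0|1|2|3|2
[15] 0|3|0|1|2|2
0|3|2|1|2|3
0|2|3|3|2|1
1|3|1|1|2|3
2|0|1|2|3|2
[16] 0|3|0|1|2|2
0|3|2|1|2|3
0|2|3|3|3|1
1|3|1|1|2|3
2|0|1|2|3|2
[17] 0|3|0|1|2|2
0|3|3|2|3|3
0|3|0|1|1|2
1|3|2|2|3|3
2|0|1|2|3|2
[18] 0|3|0|1|2|2
0|3|3|2|3|3
0|3|0|1|2|2
1|3|2|2|3|3
2|0|1|2|3|2
[19] 0|3|0|1|2|2
0|3|3|2|3|3
0|3|0|1|3|2
1|3|2|2|3|3
2|0|1|2|3|2

2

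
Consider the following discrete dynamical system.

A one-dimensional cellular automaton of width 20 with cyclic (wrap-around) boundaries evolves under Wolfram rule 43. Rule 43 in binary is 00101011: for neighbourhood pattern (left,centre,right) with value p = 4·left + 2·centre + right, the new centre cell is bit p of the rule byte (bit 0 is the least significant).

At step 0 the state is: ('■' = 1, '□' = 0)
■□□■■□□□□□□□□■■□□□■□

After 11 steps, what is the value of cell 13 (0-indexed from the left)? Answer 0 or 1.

1

gen 0: ■□□■■□□□□□□□□■■□□□■□
gen 1: □□■■□□■■■■■■■■□□■■□■
gen 2: □■■□□■■□□□□□□□□■■□■□
gen 3: ■■□□■■□□■■■■■■■■□■□□
gen 4: ■□□■■□□■■□□□□□□□■□□■
gen 5: □□■■□□■■□□■■■■■■□□■■
gen 6: □■■□□■■□□■■□□□□□□■■□
gen 7: ■■□□■■□□■■□□■■■■■■□□
gen 8: ■□□■■□□■■□□■■□□□□□□■
gen 9: □□■■□□■■□□■■□□■■■■■■
gen 10: □■■□□■■□□■■□□■■□□□□□
gen 11: ■■□□■■□□■■□□■■□□■■■■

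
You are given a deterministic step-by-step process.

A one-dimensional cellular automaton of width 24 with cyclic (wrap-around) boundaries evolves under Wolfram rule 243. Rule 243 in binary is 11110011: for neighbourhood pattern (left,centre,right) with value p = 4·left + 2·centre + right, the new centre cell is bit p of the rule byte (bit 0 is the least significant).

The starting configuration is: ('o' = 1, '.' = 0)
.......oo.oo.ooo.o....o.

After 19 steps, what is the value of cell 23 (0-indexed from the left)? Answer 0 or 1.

0) .......oo.oo.ooo.o....o.
1) ooooooo.oo.oo.ooo.oooo.o
2) oooooooo.oo.oo.ooo.oooo.
3) .oooooooo.oo.oo.ooo.oooo
4) o.oooooooo.oo.oo.ooo.ooo
5) oo.oooooooo.oo.oo.ooo.oo
6) ooo.oooooooo.oo.oo.ooo.o
7) oooo.oooooooo.oo.oo.ooo.
8) .oooo.oooooooo.oo.oo.ooo
9) o.oooo.oooooooo.oo.oo.oo
10) oo.oooo.oooooooo.oo.oo.o
11) ooo.oooo.oooooooo.oo.oo.
12) .ooo.oooo.oooooooo.oo.oo
13) o.ooo.oooo.oooooooo.oo.o
14) oo.ooo.oooo.oooooooo.oo.
15) .oo.ooo.oooo.oooooooo.oo
16) o.oo.ooo.oooo.oooooooo.o
17) oo.oo.ooo.oooo.oooooooo.
18) .oo.oo.ooo.oooo.oooooooo
19) o.oo.oo.ooo.oooo.ooooooo

1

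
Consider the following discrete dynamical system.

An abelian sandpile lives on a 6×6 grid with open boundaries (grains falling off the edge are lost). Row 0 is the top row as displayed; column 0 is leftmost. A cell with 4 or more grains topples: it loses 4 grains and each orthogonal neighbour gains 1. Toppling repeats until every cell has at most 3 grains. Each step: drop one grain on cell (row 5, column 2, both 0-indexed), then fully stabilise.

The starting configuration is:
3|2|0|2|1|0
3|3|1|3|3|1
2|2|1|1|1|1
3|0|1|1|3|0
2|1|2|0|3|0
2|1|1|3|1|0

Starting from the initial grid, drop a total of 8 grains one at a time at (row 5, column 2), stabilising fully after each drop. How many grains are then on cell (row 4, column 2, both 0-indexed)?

0

gen 0: 3|2|0|2|1|0
3|3|1|3|3|1
2|2|1|1|1|1
3|0|1|1|3|0
2|1|2|0|3|0
2|1|1|3|1|0
gen 1: 3|2|0|2|1|0
3|3|1|3|3|1
2|2|1|1|1|1
3|0|1|1|3|0
2|1|2|0|3|0
2|1|2|3|1|0
gen 2: 3|2|0|2|1|0
3|3|1|3|3|1
2|2|1|1|1|1
3|0|1|1|3|0
2|1|2|0|3|0
2|1|3|3|1|0
gen 3: 3|2|0|2|1|0
3|3|1|3|3|1
2|2|1|1|1|1
3|0|1|1|3|0
2|1|3|1|3|0
2|2|1|0|2|0
gen 4: 3|2|0|2|1|0
3|3|1|3|3|1
2|2|1|1|1|1
3|0|1|1|3|0
2|1|3|1|3|0
2|2|2|0|2|0
gen 5: 3|2|0|2|1|0
3|3|1|3|3|1
2|2|1|1|1|1
3|0|1|1|3|0
2|1|3|1|3|0
2|2|3|0|2|0
gen 6: 3|2|0|2|1|0
3|3|1|3|3|1
2|2|1|1|1|1
3|0|2|1|3|0
2|2|0|2|3|0
2|3|1|1|2|0
gen 7: 3|2|0|2|1|0
3|3|1|3|3|1
2|2|1|1|1|1
3|0|2|1|3|0
2|2|0|2|3|0
2|3|2|1|2|0
gen 8: 3|2|0|2|1|0
3|3|1|3|3|1
2|2|1|1|1|1
3|0|2|1|3|0
2|2|0|2|3|0
2|3|3|1|2|0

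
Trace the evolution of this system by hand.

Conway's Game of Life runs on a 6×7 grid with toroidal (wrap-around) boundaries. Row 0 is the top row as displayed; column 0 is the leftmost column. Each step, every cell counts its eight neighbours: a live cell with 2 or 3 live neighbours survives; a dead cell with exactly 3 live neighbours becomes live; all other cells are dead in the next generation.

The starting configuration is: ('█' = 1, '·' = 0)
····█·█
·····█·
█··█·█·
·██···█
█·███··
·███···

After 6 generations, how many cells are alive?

18

t=0: ····█·█
·····█·
█··█·█·
·██···█
█·███··
·███···
t=1: ··████·
·····█·
███·██·
·····██
█···█··
██···█·
t=2: ·███·█·
·······
██··█··
···█···
██··█··
███··█·
t=3: █··██·█
█··██··
·······
··███··
█··██·█
·····█·
t=4: █··█··█
█··████
··█····
··█·██·
··█···█
·······
t=5: █··█···
██████·
·██····
·██··█·
···█·█·
█·····█
t=6: ···█·█·
█···█·█
·····██
·█·██··
███·██·
█···█·█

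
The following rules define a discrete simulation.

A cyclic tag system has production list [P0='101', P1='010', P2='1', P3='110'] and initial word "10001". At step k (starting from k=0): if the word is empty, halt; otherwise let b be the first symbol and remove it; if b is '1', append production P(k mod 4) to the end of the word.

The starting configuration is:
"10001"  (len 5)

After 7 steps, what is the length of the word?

7

gen 0: "10001"  (len 5)
gen 1: "0001101"  (len 7)
gen 2: "001101"  (len 6)
gen 3: "01101"  (len 5)
gen 4: "1101"  (len 4)
gen 5: "101101"  (len 6)
gen 6: "01101010"  (len 8)
gen 7: "1101010"  (len 7)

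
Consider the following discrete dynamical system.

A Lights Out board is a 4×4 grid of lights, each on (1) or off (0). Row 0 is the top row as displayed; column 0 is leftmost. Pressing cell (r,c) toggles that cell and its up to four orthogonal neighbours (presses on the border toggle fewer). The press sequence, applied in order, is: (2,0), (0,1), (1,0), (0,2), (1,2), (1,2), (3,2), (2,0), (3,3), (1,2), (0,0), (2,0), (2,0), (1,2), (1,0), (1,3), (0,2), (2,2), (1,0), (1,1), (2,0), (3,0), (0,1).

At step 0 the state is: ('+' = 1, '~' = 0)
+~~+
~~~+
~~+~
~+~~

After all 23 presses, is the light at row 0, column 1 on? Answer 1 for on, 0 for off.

0

0) +~~+
~~~+
~~+~
~+~~
1) +~~+
+~~+
+++~
++~~
2) ~+++
++~+
+++~
++~~
3) ++++
~~~+
~++~
++~~
4) +~~~
~~++
~++~
++~~
5) +~+~
~+~~
~+~~
++~~
6) +~~~
~~++
~++~
++~~
7) +~~~
~~++
~+~~
+~++
8) +~~~
+~++
+~~~
~~++
9) +~~~
+~++
+~~+
~~~~
10) +~+~
++~~
+~++
~~~~
11) ~++~
~+~~
+~++
~~~~
12) ~++~
++~~
~+++
+~~~
13) ~++~
~+~~
+~++
~~~~
14) ~+~~
~~++
+~~+
~~~~
15) ++~~
++++
~~~+
~~~~
16) ++~+
++~~
~~~~
~~~~
17) +~+~
+++~
~~~~
~~~~
18) +~+~
++~~
~+++
~~+~
19) ~~+~
~~~~
++++
~~+~
20) ~++~
+++~
+~++
~~+~
21) ~++~
~++~
~+++
+~+~
22) ~++~
~++~
++++
~++~
23) +~~~
~~+~
++++
~++~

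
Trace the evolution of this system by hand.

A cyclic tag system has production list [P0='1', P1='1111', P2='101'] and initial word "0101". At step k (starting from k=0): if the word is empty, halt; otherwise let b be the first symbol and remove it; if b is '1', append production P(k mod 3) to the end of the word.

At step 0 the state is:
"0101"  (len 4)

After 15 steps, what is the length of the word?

22

step 0: "0101"  (len 4)
step 1: "101"  (len 3)
step 2: "011111"  (len 6)
step 3: "11111"  (len 5)
step 4: "11111"  (len 5)
step 5: "11111111"  (len 8)
step 6: "1111111101"  (len 10)
step 7: "1111111011"  (len 10)
step 8: "1111110111111"  (len 13)
step 9: "111110111111101"  (len 15)
step 10: "111101111111011"  (len 15)
step 11: "111011111110111111"  (len 18)
step 12: "11011111110111111101"  (len 20)
step 13: "10111111101111111011"  (len 20)
step 14: "01111111011111110111111"  (len 23)
step 15: "1111111011111110111111"  (len 22)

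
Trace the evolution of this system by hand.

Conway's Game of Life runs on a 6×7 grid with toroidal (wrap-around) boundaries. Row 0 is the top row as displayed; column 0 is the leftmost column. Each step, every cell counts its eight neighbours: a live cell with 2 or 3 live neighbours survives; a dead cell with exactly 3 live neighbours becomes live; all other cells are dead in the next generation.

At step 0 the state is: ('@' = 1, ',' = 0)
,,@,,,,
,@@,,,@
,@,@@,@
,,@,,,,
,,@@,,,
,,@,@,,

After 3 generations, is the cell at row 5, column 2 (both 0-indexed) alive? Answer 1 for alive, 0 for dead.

gen 0: ,,@,,,,
,@@,,,@
,@,@@,@
,,@,,,,
,,@@,,,
,,@,@,,
gen 1: ,,@,,,,
,@,,,@,
,@,@,@,
,@,,@,,
,@@,,,,
,@@,,,,
gen 2: ,,@,,,,
,@,,@,,
@@,,,@,
@@,@@,,
@,,@,,,
,,,@,,,
gen 3: ,,@@,,,
@@@,,,,
,,,@,@@
,,,@@,,
@@,@,,,
,,@@,,,

1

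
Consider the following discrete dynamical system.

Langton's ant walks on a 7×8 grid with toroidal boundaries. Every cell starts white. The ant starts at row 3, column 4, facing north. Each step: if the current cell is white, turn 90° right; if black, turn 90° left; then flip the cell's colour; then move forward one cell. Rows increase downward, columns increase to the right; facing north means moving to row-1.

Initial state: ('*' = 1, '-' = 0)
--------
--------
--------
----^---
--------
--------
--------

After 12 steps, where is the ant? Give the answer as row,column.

3,2

gen 0: --------
--------
--------
----^---
--------
--------
--------
gen 1: --------
--------
--------
----*>--
--------
--------
--------
gen 2: --------
--------
--------
----**--
-----v--
--------
--------
gen 3: --------
--------
--------
----**--
----<*--
--------
--------
gen 4: --------
--------
--------
----^*--
----**--
--------
--------
gen 5: --------
--------
--------
---<-*--
----**--
--------
--------
gen 6: --------
--------
---^----
---*-*--
----**--
--------
--------
gen 7: --------
--------
---*>---
---*-*--
----**--
--------
--------
gen 8: --------
--------
---**---
---*v*--
----**--
--------
--------
gen 9: --------
--------
---**---
---<**--
----**--
--------
--------
gen 10: --------
--------
---**---
----**--
---v**--
--------
--------
gen 11: --------
--------
---**---
----**--
--<***--
--------
--------
gen 12: --------
--------
---**---
--^-**--
--****--
--------
--------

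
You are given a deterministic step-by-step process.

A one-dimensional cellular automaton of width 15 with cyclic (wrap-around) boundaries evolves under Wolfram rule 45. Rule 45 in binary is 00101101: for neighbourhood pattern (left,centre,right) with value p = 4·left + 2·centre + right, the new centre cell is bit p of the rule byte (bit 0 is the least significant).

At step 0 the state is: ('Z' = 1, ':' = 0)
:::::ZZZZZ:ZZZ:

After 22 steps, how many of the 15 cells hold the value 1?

t=0: :::::ZZZZZ:ZZZ:
t=1: ZZZZ:Z::::ZZ:::
t=2: Z:::ZZ:ZZ:Z::Z:
t=3: Z:Z:Z:ZZ:ZZ::ZZ
t=4: :ZZZZZZ:ZZ:::Z:
t=5: :Z:::::ZZ::Z:Z:
t=6: :Z:ZZZ:Z:::ZZZ:
t=7: :ZZZ::ZZ:Z:Z:::
t=8: :Z::::Z:ZZZZ:ZZ
t=9: ZZ:ZZ:ZZZ:::ZZ:
t=10: Z:ZZ:ZZ:::Z:Z:Z
t=11: :ZZ:ZZ::Z:ZZZZZ
t=12: ZZ:ZZ:::ZZZ::::
t=13: Z:ZZ::Z:Z:::ZZ:
t=14: ZZZ:::ZZZ:Z:Z:Z
t=15: ::::Z:Z::ZZZZZZ
t=16: :ZZ:ZZZ::Z:::::
t=17: :Z:ZZ::::Z:ZZZZ
t=18: ZZZZ::ZZ:ZZZ:::
t=19: Z:::::Z:ZZ:::Z:
t=20: Z:ZZZ:ZZZ::Z:ZZ
t=21: :ZZ::ZZ::::ZZZ:
t=22: :Z:::Z::ZZ:Z:::

5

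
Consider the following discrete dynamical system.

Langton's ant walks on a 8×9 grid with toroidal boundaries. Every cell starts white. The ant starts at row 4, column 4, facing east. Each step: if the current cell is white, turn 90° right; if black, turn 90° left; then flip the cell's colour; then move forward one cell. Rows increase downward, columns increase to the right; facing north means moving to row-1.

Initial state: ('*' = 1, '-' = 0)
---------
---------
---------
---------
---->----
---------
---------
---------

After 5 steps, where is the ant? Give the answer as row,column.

gen 0: ---------
---------
---------
---------
---->----
---------
---------
---------
gen 1: ---------
---------
---------
---------
----*----
----v----
---------
---------
gen 2: ---------
---------
---------
---------
----*----
---<*----
---------
---------
gen 3: ---------
---------
---------
---------
---^*----
---**----
---------
---------
gen 4: ---------
---------
---------
---------
---*>----
---**----
---------
---------
gen 5: ---------
---------
---------
----^----
---*-----
---**----
---------
---------

3,4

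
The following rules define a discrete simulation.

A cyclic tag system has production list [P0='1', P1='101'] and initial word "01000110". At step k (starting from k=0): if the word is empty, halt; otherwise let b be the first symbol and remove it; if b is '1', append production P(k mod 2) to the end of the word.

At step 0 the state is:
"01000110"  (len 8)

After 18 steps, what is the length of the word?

gen 0: "01000110"  (len 8)
gen 1: "1000110"  (len 7)
gen 2: "000110101"  (len 9)
gen 3: "00110101"  (len 8)
gen 4: "0110101"  (len 7)
gen 5: "110101"  (len 6)
gen 6: "10101101"  (len 8)
gen 7: "01011011"  (len 8)
gen 8: "1011011"  (len 7)
gen 9: "0110111"  (len 7)
gen 10: "110111"  (len 6)
gen 11: "101111"  (len 6)
gen 12: "01111101"  (len 8)
gen 13: "1111101"  (len 7)
gen 14: "111101101"  (len 9)
gen 15: "111011011"  (len 9)
gen 16: "11011011101"  (len 11)
gen 17: "10110111011"  (len 11)
gen 18: "0110111011101"  (len 13)

13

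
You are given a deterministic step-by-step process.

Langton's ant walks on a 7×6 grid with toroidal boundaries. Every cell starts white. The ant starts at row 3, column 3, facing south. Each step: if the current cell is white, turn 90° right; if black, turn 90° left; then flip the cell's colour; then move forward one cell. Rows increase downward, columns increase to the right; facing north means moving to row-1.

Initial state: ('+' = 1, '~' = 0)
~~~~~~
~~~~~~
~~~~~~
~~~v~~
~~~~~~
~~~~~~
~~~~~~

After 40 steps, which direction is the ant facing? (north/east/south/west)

gen 0: ~~~~~~
~~~~~~
~~~~~~
~~~v~~
~~~~~~
~~~~~~
~~~~~~
gen 1: ~~~~~~
~~~~~~
~~~~~~
~~<+~~
~~~~~~
~~~~~~
~~~~~~
gen 2: ~~~~~~
~~~~~~
~~^~~~
~~++~~
~~~~~~
~~~~~~
~~~~~~
gen 3: ~~~~~~
~~~~~~
~~+>~~
~~++~~
~~~~~~
~~~~~~
~~~~~~
gen 4: ~~~~~~
~~~~~~
~~++~~
~~+v~~
~~~~~~
~~~~~~
~~~~~~
gen 5: ~~~~~~
~~~~~~
~~++~~
~~+~>~
~~~~~~
~~~~~~
~~~~~~
gen 6: ~~~~~~
~~~~~~
~~++~~
~~+~+~
~~~~v~
~~~~~~
~~~~~~
gen 7: ~~~~~~
~~~~~~
~~++~~
~~+~+~
~~~<+~
~~~~~~
~~~~~~
gen 8: ~~~~~~
~~~~~~
~~++~~
~~+^+~
~~~++~
~~~~~~
~~~~~~
gen 9: ~~~~~~
~~~~~~
~~++~~
~~++>~
~~~++~
~~~~~~
~~~~~~
gen 10: ~~~~~~
~~~~~~
~~++^~
~~++~~
~~~++~
~~~~~~
~~~~~~
gen 11: ~~~~~~
~~~~~~
~~+++>
~~++~~
~~~++~
~~~~~~
~~~~~~
gen 12: ~~~~~~
~~~~~~
~~++++
~~++~v
~~~++~
~~~~~~
~~~~~~
gen 13: ~~~~~~
~~~~~~
~~++++
~~++<+
~~~++~
~~~~~~
~~~~~~
gen 14: ~~~~~~
~~~~~~
~~++^+
~~++++
~~~++~
~~~~~~
~~~~~~
gen 15: ~~~~~~
~~~~~~
~~+<~+
~~++++
~~~++~
~~~~~~
~~~~~~
gen 16: ~~~~~~
~~~~~~
~~+~~+
~~+v++
~~~++~
~~~~~~
~~~~~~
gen 17: ~~~~~~
~~~~~~
~~+~~+
~~+~>+
~~~++~
~~~~~~
~~~~~~
gen 18: ~~~~~~
~~~~~~
~~+~^+
~~+~~+
~~~++~
~~~~~~
~~~~~~
gen 19: ~~~~~~
~~~~~~
~~+~+>
~~+~~+
~~~++~
~~~~~~
~~~~~~
gen 20: ~~~~~~
~~~~~^
~~+~+~
~~+~~+
~~~++~
~~~~~~
~~~~~~
gen 21: ~~~~~~
>~~~~+
~~+~+~
~~+~~+
~~~++~
~~~~~~
~~~~~~
gen 22: ~~~~~~
+~~~~+
v~+~+~
~~+~~+
~~~++~
~~~~~~
~~~~~~
gen 23: ~~~~~~
+~~~~+
+~+~+<
~~+~~+
~~~++~
~~~~~~
~~~~~~
gen 24: ~~~~~~
+~~~~^
+~+~++
~~+~~+
~~~++~
~~~~~~
~~~~~~
gen 25: ~~~~~~
+~~~<~
+~+~++
~~+~~+
~~~++~
~~~~~~
~~~~~~
gen 26: ~~~~^~
+~~~+~
+~+~++
~~+~~+
~~~++~
~~~~~~
~~~~~~
gen 27: ~~~~+>
+~~~+~
+~+~++
~~+~~+
~~~++~
~~~~~~
~~~~~~
gen 28: ~~~~++
+~~~+v
+~+~++
~~+~~+
~~~++~
~~~~~~
~~~~~~
gen 29: ~~~~++
+~~~<+
+~+~++
~~+~~+
~~~++~
~~~~~~
~~~~~~
gen 30: ~~~~++
+~~~~+
+~+~v+
~~+~~+
~~~++~
~~~~~~
~~~~~~
gen 31: ~~~~++
+~~~~+
+~+~~>
~~+~~+
~~~++~
~~~~~~
~~~~~~
gen 32: ~~~~++
+~~~~^
+~+~~~
~~+~~+
~~~++~
~~~~~~
~~~~~~
gen 33: ~~~~++
+~~~<~
+~+~~~
~~+~~+
~~~++~
~~~~~~
~~~~~~
gen 34: ~~~~^+
+~~~+~
+~+~~~
~~+~~+
~~~++~
~~~~~~
~~~~~~
gen 35: ~~~<~+
+~~~+~
+~+~~~
~~+~~+
~~~++~
~~~~~~
~~~~~~
gen 36: ~~~+~+
+~~~+~
+~+~~~
~~+~~+
~~~++~
~~~~~~
~~~^~~
gen 37: ~~~+~+
+~~~+~
+~+~~~
~~+~~+
~~~++~
~~~~~~
~~~+>~
gen 38: ~~~+v+
+~~~+~
+~+~~~
~~+~~+
~~~++~
~~~~~~
~~~++~
gen 39: ~~~<++
+~~~+~
+~+~~~
~~+~~+
~~~++~
~~~~~~
~~~++~
gen 40: ~~~~++
+~~v+~
+~+~~~
~~+~~+
~~~++~
~~~~~~
~~~++~

south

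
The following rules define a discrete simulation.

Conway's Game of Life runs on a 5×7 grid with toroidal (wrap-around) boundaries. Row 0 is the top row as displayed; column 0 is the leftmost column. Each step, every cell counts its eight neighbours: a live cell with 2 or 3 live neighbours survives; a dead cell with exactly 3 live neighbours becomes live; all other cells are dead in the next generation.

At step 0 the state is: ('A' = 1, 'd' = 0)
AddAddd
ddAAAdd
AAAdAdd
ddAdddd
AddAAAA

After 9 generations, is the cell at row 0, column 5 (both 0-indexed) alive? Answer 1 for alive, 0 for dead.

gen 0: AddAddd
ddAAAdd
AAAdAdd
ddAdddd
AddAAAA
gen 1: AAddddd
AdddAdd
ddddAdd
ddAdddd
AAAAAAA
gen 2: ddddddd
AAddddd
dddAddd
AdAdddA
dddAAAA
gen 3: AdddAAA
ddddddd
ddAdddA
AdAdddA
AddAAAA
gen 4: AddAddd
Adddddd
AAddddA
ddAdAdd
dddAddd
gen 5: ddddddd
ddddddd
AAddddA
AAAAddd
ddAAAdd
gen 6: dddAddd
Adddddd
ddddddA
ddddAdA
ddddAdd
gen 7: ddddddd
ddddddd
AddddAA
ddddddd
dddAAAd
gen 8: ddddAdd
ddddddA
ddddddA
ddddddd
ddddAdd
gen 9: dddddAd
dddddAd
ddddddd
ddddddd
ddddddd

1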